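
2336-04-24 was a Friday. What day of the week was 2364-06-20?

From April 24, 2336 to April 24, 2364: 28 years, of which 7 contain a Feb 29 — 21×365 + 7×366 = 10227 days.
April 2364: 30 − 24 = 6 days remain.
Then May (31): 31 days.
June 1–20, 2364: 20 days.
Residual: 57 days.
Total: 10284 days.
10284 mod 7 = 1, so 1 day after Friday is Saturday.

Saturday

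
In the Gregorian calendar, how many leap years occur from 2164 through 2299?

33

Years divisible by 4: 2164, 2168, …, 2296 — 34 in all.
Of these, 2200 is divisible by 100 but not 400, so not leap.
Leap years: 34 − 1 = 33.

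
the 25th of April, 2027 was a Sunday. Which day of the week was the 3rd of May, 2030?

Day-of-year of April 25, 2027: 115.
Day-of-year of May 3, 2030: 123.
2027 has 365 days, so 365 − 115 = 250 days remain in 2027.
Full years: 2028: 366; 2029: 365. Sum = 731.
Total: 250 + 731 + 123 = 1104 days.
1104 mod 7 = 5, so 5 days after Sunday is Friday.

Friday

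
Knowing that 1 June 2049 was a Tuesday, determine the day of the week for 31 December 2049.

June 2049: 30 − 1 = 29 days remain.
Then July (31), August (31), September (30), October (31), November (30): 31 + 31 + 30 + 31 + 30 = 153 days.
December 1–31, 2049: 31 days.
Total: 29 + 153 + 31 = 213 days.
213 mod 7 = 3, so 3 days after Tuesday is Friday.

Friday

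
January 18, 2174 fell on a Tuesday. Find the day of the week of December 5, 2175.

January 2174: 31 − 18 = 13 days remain.
Then 22 full months totalling 668 days.
December 1–5, 2175: 5 days.
Total: 13 + 668 + 5 = 686 days.
686 is a multiple of 7, so December 5, 2175 falls on the same weekday: Tuesday.

Tuesday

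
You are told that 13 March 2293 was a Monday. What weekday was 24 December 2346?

Tuesday

From March 13, 2293 to March 13, 2346: 53 years, of which 12 contain a Feb 29 — 41×365 + 12×366 = 19357 days.
(2300 is not a leap year (divisible by 100 but not 400).)
March 2346: 31 − 13 = 18 days remain.
Then April (30), May (31), June (30), July (31), August (31), September (30), October (31), November (30): 30 + 31 + 30 + 31 + 31 + 30 + 31 + 30 = 244 days.
December 1–24, 2346: 24 days.
Residual: 286 days.
Total: 19643 days.
19643 mod 7 = 1, so 1 day after Monday is Tuesday.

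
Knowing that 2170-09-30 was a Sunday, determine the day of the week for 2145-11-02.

Count forward from the earlier date (November 2, 2145) to the later (September 30, 2170):
From November 2, 2145 to November 2, 2169: 24 years, of which 6 contain a Feb 29 — 18×365 + 6×366 = 8766 days.
November 2169: 30 − 2 = 28 days remain.
Then 9 full months totalling 274 days.
September 1–30, 2170: 30 days.
Residual: 332 days.
Total: 9098 days.
9098 mod 7 = 5, so 5 days before Sunday is Tuesday.

Tuesday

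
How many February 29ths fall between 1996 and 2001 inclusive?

2

Years divisible by 4 in [1996, 2001]: 1996, 2000.
2000 is divisible by 400, so still leap.
No century exceptions apply. Count: 2.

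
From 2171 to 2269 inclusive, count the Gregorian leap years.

Years divisible by 4: 2172, 2176, …, 2268 — 25 in all.
Of these, 2200 is divisible by 100 but not 400, so not leap.
Leap years: 25 − 1 = 24.

24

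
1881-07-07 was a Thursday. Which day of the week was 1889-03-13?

Day-of-year of July 7, 1881: 188.
Day-of-year of March 13, 1889: 72.
1881 has 365 days, so 365 − 188 = 177 days remain in 1881.
Full years 1882–1888: 5 common + 2 leap = 5×365 + 2×366 = 2557 days.
Total: 177 + 2557 + 72 = 2806 days.
2806 mod 7 = 6, so 6 days after Thursday is Wednesday.

Wednesday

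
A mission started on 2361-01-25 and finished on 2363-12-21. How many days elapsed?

January 25, 2361 → January 25, 2362: 365 days.
January 25, 2362 → January 25, 2363: 365 days.
January 2363: 31 − 25 = 6 days remain.
Then 10 full months totalling 303 days.
December 1–21, 2363: 21 days.
Residual: 330 days.
Total: 1060 days.

1060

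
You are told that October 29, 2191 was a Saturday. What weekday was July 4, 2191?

Count forward from the earlier date (July 4, 2191) to the later (October 29, 2191):
July 2191: 31 − 4 = 27 days remain.
Then August (31), September (30): 31 + 30 = 61 days.
October 1–29, 2191: 29 days.
Total: 27 + 61 + 29 = 117 days.
117 mod 7 = 5, so 5 days before Saturday is Monday.

Monday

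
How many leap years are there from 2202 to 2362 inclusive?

Years divisible by 4: 2204, 2208, …, 2360 — 40 in all.
Of these, 2300 is divisible by 100 but not 400, so not leap.
Leap years: 40 − 1 = 39.

39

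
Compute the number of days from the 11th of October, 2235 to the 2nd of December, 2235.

October 2235: 31 − 11 = 20 days remain.
Then November (30): 30 days.
December 1–2, 2235: 2 days.
Total: 20 + 30 + 2 = 52 days.

52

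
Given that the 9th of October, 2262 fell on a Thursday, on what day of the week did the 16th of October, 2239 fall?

Wednesday

Count forward from the earlier date (October 16, 2239) to the later (October 9, 2262):
Day-of-year of October 16, 2239: 289.
Day-of-year of October 9, 2262: 282.
2239 has 365 days, so 365 − 289 = 76 days remain in 2239.
Full years 2240–2261: 16 common + 6 leap = 16×365 + 6×366 = 8036 days.
Total: 76 + 8036 + 282 = 8394 days.
8394 mod 7 = 1, so 1 day before Thursday is Wednesday.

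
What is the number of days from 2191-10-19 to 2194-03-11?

874

October 19, 2191 → October 19, 2192: 366 days (2192 is a leap year).
October 19, 2192 → October 19, 2193: 365 days.
October 2193: 31 − 19 = 12 days remain.
Then November (30), December (31), January (31), February 2194 (28): 30 + 31 + 31 + 28 = 120 days.
March 1–11, 2194: 11 days.
Residual: 143 days.
Total: 874 days.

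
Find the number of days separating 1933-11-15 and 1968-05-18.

12603

Day-of-year of November 15, 1933: 319.
Day-of-year of May 18, 1968: 139.
1933 has 365 days, so 365 − 319 = 46 days remain in 1933.
Full years 1934–1967: 26 common + 8 leap = 26×365 + 8×366 = 12418 days.
Total: 46 + 12418 + 139 = 12603 days.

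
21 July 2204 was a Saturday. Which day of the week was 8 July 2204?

Count forward from the earlier date (July 8, 2204) to the later (July 21, 2204):
Within July 2204: 21 − 8 = 13 days.
13 mod 7 = 6, so 6 days before Saturday is Sunday.

Sunday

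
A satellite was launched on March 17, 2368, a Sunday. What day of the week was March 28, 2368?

Within March 2368: 28 − 17 = 11 days.
11 mod 7 = 4, so 4 days after Sunday is Thursday.

Thursday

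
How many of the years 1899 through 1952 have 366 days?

13

Years divisible by 4: 1900, 1904, …, 1952 — 14 in all.
Of these, 1900 is divisible by 100 but not 400, so not leap.
Leap years: 14 − 1 = 13.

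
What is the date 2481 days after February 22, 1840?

December 8, 1846

Count 2481 days after February 22, 1840:
Day-of-year of February 22, 1840: 53.
Day-of-year of December 8, 1846: 342.
1840 has 366 days, so 366 − 53 = 313 days remain in 1840.
Full years: 1841: 365; 1842: 365; 1843: 365; 1844: 366; 1845: 365. Sum = 1826.
Total: 313 + 1826 + 342 = 2481 days.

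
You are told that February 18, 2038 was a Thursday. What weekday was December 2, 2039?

February 18, 2038 → February 18, 2039: 365 days.
February 2039: 28 − 18 = 10 days remain (2039 is not a leap year, so February has 28 days).
Then 9 full months totalling 275 days.
December 1–2, 2039: 2 days.
Residual: 287 days.
Total: 652 days.
652 mod 7 = 1, so 1 day after Thursday is Friday.

Friday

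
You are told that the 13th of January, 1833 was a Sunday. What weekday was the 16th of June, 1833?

Sunday

January 1833: 31 − 13 = 18 days remain.
Then February 1833 (28), March (31), April (30), May (31): 28 + 31 + 30 + 31 = 120 days.
June 1–16, 1833: 16 days.
Total: 18 + 120 + 16 = 154 days.
154 is a multiple of 7, so the 16th of June, 1833 falls on the same weekday: Sunday.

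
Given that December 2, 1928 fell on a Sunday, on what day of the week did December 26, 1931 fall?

December 2, 1928 → December 2, 1929: 365 days.
December 2, 1929 → December 2, 1930: 365 days.
December 2, 1930 → December 2, 1931: 365 days.
Within December 1931: 26 − 2 = 24 days.
Total: 1119 days.
1119 mod 7 = 6, so 6 days after Sunday is Saturday.

Saturday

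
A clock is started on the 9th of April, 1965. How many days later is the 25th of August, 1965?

138

April 1965: 30 − 9 = 21 days remain.
Then May (31), June (30), July (31): 31 + 30 + 31 = 92 days.
August 1–25, 1965: 25 days.
Total: 21 + 92 + 25 = 138 days.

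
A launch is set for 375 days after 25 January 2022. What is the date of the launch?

4 February 2023

Count 375 days after January 25, 2022:
January 25, 2022 → January 25, 2023: 365 days.
January 2023: 31 − 25 = 6 days remain.
February 1–4, 2023: 4 days (2023 is not a leap year).
Residual: 10 days.
Total: 375 days.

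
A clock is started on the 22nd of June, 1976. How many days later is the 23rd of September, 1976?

June 1976: 30 − 22 = 8 days remain.
Then July (31), August (31): 31 + 31 = 62 days.
September 1–23, 1976: 23 days.
Total: 8 + 62 + 23 = 93 days.

93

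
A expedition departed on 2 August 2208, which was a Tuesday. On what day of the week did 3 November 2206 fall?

Monday

Count forward from the earlier date (November 3, 2206) to the later (August 2, 2208):
November 2206: 30 − 3 = 27 days remain.
Then 20 full months totalling 609 days.
August 1–2, 2208: 2 days.
Total: 27 + 609 + 2 = 638 days.
638 mod 7 = 1, so 1 day before Tuesday is Monday.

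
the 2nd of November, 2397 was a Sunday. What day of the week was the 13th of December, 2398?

Day-of-year of November 2, 2397: 306.
Day-of-year of December 13, 2398: 347.
2397 has 365 days, so 365 − 306 = 59 days remain in 2397.
Total: 59 + 347 = 406 days.
406 is a multiple of 7, so the 13th of December, 2398 falls on the same weekday: Sunday.

Sunday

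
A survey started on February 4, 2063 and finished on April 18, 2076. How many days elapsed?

4822

Day-of-year of February 4, 2063: 35.
Day-of-year of April 18, 2076: 109.
2063 has 365 days, so 365 − 35 = 330 days remain in 2063.
Full years 2064–2075: 9 common + 3 leap = 9×365 + 3×366 = 4383 days.
Total: 330 + 4383 + 109 = 4822 days.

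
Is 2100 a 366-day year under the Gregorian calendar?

2100 is not a leap year (divisible by 100 but not 400).

No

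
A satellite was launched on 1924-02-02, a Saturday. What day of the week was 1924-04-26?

Saturday

February 1924: 29 − 2 = 27 days remain (1924 is a leap year, so February has 29 days).
Then March (31): 31 days.
April 1–26, 1924: 26 days.
Total: 27 + 31 + 26 = 84 days.
84 is a multiple of 7, so 1924-04-26 falls on the same weekday: Saturday.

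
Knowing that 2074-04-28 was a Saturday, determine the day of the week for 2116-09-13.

Sunday

From April 28, 2074 to April 28, 2116: 42 years, of which 10 contain a Feb 29 — 32×365 + 10×366 = 15340 days.
(2100 is not a leap year (divisible by 100 but not 400).)
April 2116: 30 − 28 = 2 days remain.
Then May (31), June (30), July (31), August (31): 31 + 30 + 31 + 31 = 123 days.
September 1–13, 2116: 13 days.
Residual: 138 days.
Total: 15478 days.
15478 mod 7 = 1, so 1 day after Saturday is Sunday.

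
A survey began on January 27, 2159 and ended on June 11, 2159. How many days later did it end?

135

January 2159: 31 − 27 = 4 days remain.
Then February 2159 (28), March (31), April (30), May (31): 28 + 31 + 30 + 31 = 120 days.
June 1–11, 2159: 11 days.
Total: 4 + 120 + 11 = 135 days.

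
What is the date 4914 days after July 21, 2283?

January 2, 2297

Count 4914 days after July 21, 2283:
Day-of-year of July 21, 2283: 202.
Day-of-year of January 2, 2297: 2.
2283 has 365 days, so 365 − 202 = 163 days remain in 2283.
Full years 2284–2296: 9 common + 4 leap = 9×365 + 4×366 = 4749 days.
Total: 163 + 4749 + 2 = 4914 days.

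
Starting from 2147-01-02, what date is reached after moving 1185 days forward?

2150-04-01

Count 1185 days after January 2, 2147:
Day-of-year of January 2, 2147: 2.
Day-of-year of April 1, 2150: 91.
2147 has 365 days, so 365 − 2 = 363 days remain in 2147.
Full years: 2148: 366; 2149: 365. Sum = 731.
Total: 363 + 731 + 91 = 1185 days.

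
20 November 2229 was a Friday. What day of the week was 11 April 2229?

Saturday

Count forward from the earlier date (April 11, 2229) to the later (November 20, 2229):
April 2229: 30 − 11 = 19 days remain.
Then May (31), June (30), July (31), August (31), September (30), October (31): 31 + 30 + 31 + 31 + 30 + 31 = 184 days.
November 1–20, 2229: 20 days.
Total: 19 + 184 + 20 = 223 days.
223 mod 7 = 6, so 6 days before Friday is Saturday.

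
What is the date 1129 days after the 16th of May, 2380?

the 19th of June, 2383

Count 1129 days after May 16, 2380:
Day-of-year of May 16, 2380: 137.
Day-of-year of June 19, 2383: 170.
2380 has 366 days, so 366 − 137 = 229 days remain in 2380.
Full years: 2381: 365; 2382: 365. Sum = 730.
Total: 229 + 730 + 170 = 1129 days.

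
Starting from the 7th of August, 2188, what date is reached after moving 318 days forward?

the 21st of June, 2189

Count 318 days after August 7, 2188:
August 2188: 31 − 7 = 24 days remain.
Then 9 full months totalling 273 days.
June 1–21, 2189: 21 days.
Total: 24 + 273 + 21 = 318 days.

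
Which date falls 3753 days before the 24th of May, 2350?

the 13th of February, 2340

Count 3753 days before May 24, 2350:
Day-of-year of February 13, 2340: 44.
Day-of-year of May 24, 2350: 144.
2340 has 366 days, so 366 − 44 = 322 days remain in 2340.
Full years 2341–2349: 7 common + 2 leap = 7×365 + 2×366 = 3287 days.
Total: 322 + 3287 + 144 = 3753 days.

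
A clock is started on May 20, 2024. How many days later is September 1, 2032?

3026

From May 20, 2024 to May 20, 2032: 8 years, of which 2 contain a Feb 29 — 6×365 + 2×366 = 2922 days.
May 2032: 31 − 20 = 11 days remain.
Then June (30), July (31), August (31): 30 + 31 + 31 = 92 days.
September 1, 2032: 1 day.
Residual: 104 days.
Total: 3026 days.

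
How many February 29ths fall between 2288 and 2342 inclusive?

13

Years divisible by 4: 2288, 2292, …, 2340 — 14 in all.
Of these, 2300 is divisible by 100 but not 400, so not leap.
Leap years: 14 − 1 = 13.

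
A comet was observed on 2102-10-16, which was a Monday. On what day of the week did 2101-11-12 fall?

Saturday

Count forward from the earlier date (November 12, 2101) to the later (October 16, 2102):
Day-of-year of November 12, 2101: 316.
Day-of-year of October 16, 2102: 289.
2101 has 365 days, so 365 − 316 = 49 days remain in 2101.
Total: 49 + 289 = 338 days.
338 mod 7 = 2, so 2 days before Monday is Saturday.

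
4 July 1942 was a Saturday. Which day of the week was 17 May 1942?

Count forward from the earlier date (May 17, 1942) to the later (July 4, 1942):
May 1942: 31 − 17 = 14 days remain.
Then June (30): 30 days.
July 1–4, 1942: 4 days.
Total: 14 + 30 + 4 = 48 days.
48 mod 7 = 6, so 6 days before Saturday is Sunday.

Sunday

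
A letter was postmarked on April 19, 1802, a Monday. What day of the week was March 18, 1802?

Count forward from the earlier date (March 18, 1802) to the later (April 19, 1802):
March 1802: 31 − 18 = 13 days remain.
April 1–19, 1802: 19 days.
Total: 13 + 19 = 32 days.
32 mod 7 = 4, so 4 days before Monday is Thursday.

Thursday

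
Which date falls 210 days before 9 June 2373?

11 November 2372

Count 210 days before June 9, 2373:
November 2372: 30 − 11 = 19 days remain.
Then December (31), January (31), February 2373 (28), March (31), April (30), May (31): 31 + 31 + 28 + 31 + 30 + 31 = 182 days.
June 1–9, 2373: 9 days.
Residual: 210 days.
Total: 210 days.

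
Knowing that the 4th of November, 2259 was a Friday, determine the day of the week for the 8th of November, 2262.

November 4, 2259 → November 4, 2260: 366 days (2260 is a leap year).
November 4, 2260 → November 4, 2261: 365 days.
November 4, 2261 → November 4, 2262: 365 days.
Within November 2262: 8 − 4 = 4 days.
Total: 1100 days.
1100 mod 7 = 1, so 1 day after Friday is Saturday.

Saturday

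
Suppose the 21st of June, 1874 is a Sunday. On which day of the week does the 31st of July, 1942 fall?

Friday

Day-of-year of June 21, 1874: 172.
Day-of-year of July 31, 1942: 212.
1874 has 365 days, so 365 − 172 = 193 days remain in 1874.
Full years 1875–1941: 51 common + 16 leap = 51×365 + 16×366 = 24471 days.
Total: 193 + 24471 + 212 = 24876 days.
24876 mod 7 = 5, so 5 days after Sunday is Friday.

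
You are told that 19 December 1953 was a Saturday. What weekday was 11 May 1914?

Monday

Count forward from the earlier date (May 11, 1914) to the later (December 19, 1953):
Day-of-year of May 11, 1914: 131.
Day-of-year of December 19, 1953: 353.
1914 has 365 days, so 365 − 131 = 234 days remain in 1914.
Full years 1915–1952: 28 common + 10 leap = 28×365 + 10×366 = 13880 days.
Total: 234 + 13880 + 353 = 14467 days.
14467 mod 7 = 5, so 5 days before Saturday is Monday.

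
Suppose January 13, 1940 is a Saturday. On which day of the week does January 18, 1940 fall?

Thursday

Within January 1940: 18 − 13 = 5 days.
5 mod 7 = 5, so 5 days after Saturday is Thursday.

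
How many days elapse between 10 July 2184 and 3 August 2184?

July 2184: 31 − 10 = 21 days remain.
August 1–3, 2184: 3 days.
Total: 21 + 3 = 24 days.

24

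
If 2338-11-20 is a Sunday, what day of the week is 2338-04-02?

Count forward from the earlier date (April 2, 2338) to the later (November 20, 2338):
April 2338: 30 − 2 = 28 days remain.
Then May (31), June (30), July (31), August (31), September (30), October (31): 31 + 30 + 31 + 31 + 30 + 31 = 184 days.
November 1–20, 2338: 20 days.
Total: 28 + 184 + 20 = 232 days.
232 mod 7 = 1, so 1 day before Sunday is Saturday.

Saturday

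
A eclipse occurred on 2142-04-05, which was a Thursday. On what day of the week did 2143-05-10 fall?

Day-of-year of April 5, 2142: 95.
Day-of-year of May 10, 2143: 130.
2142 has 365 days, so 365 − 95 = 270 days remain in 2142.
Total: 270 + 130 = 400 days.
400 mod 7 = 1, so 1 day after Thursday is Friday.

Friday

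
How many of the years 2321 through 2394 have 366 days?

18

Years divisible by 4: 2324, 2328, …, 2392 — 18 in all.
No century exceptions apply. Count: 18.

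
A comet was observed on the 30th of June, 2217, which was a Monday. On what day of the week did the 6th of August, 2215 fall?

Sunday

Count forward from the earlier date (August 6, 2215) to the later (June 30, 2217):
August 2215: 31 − 6 = 25 days remain.
Then 21 full months totalling 639 days.
June 1–30, 2217: 30 days.
Total: 25 + 639 + 30 = 694 days.
694 mod 7 = 1, so 1 day before Monday is Sunday.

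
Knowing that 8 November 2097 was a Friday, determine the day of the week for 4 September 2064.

Count forward from the earlier date (September 4, 2064) to the later (November 8, 2097):
Day-of-year of September 4, 2064: 248.
Day-of-year of November 8, 2097: 312.
2064 has 366 days, so 366 − 248 = 118 days remain in 2064.
Full years 2065–2096: 24 common + 8 leap = 24×365 + 8×366 = 11688 days.
Total: 118 + 11688 + 312 = 12118 days.
12118 mod 7 = 1, so 1 day before Friday is Thursday.

Thursday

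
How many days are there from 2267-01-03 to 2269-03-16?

803

Day-of-year of January 3, 2267: 3.
Day-of-year of March 16, 2269: 75.
2267 has 365 days, so 365 − 3 = 362 days remain in 2267.
Full years: 2268: 366. Sum = 366.
Total: 362 + 366 + 75 = 803 days.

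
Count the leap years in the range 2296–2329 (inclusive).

Years divisible by 4 in [2296, 2329]: 2296, 2300, 2304, 2308, 2312, 2316, 2320, 2324, 2328.
Of these, 2300 is divisible by 100 but not 400, so not leap.
Leap years: 9 − 1 = 8.

8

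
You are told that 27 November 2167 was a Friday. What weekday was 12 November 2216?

From November 27, 2167 to November 27, 2215: 48 years, of which 11 contain a Feb 29 — 37×365 + 11×366 = 17531 days.
(2200 is not a leap year (divisible by 100 but not 400).)
November 2215: 30 − 27 = 3 days remain.
Then 11 full months totalling 336 days.
November 1–12, 2216: 12 days.
Residual: 351 days.
Total: 17882 days.
17882 mod 7 = 4, so 4 days after Friday is Tuesday.

Tuesday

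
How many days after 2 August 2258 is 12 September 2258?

41

August 2258: 31 − 2 = 29 days remain.
September 1–12, 2258: 12 days.
Total: 29 + 12 = 41 days.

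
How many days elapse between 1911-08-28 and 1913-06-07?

Day-of-year of August 28, 1911: 240.
Day-of-year of June 7, 1913: 158.
1911 has 365 days, so 365 − 240 = 125 days remain in 1911.
Full years: 1912: 366. Sum = 366.
Total: 125 + 366 + 158 = 649 days.

649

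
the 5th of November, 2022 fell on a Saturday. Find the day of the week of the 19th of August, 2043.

Wednesday

Day-of-year of November 5, 2022: 309.
Day-of-year of August 19, 2043: 231.
2022 has 365 days, so 365 − 309 = 56 days remain in 2022.
Full years 2023–2042: 15 common + 5 leap = 15×365 + 5×366 = 7305 days.
Total: 56 + 7305 + 231 = 7592 days.
7592 mod 7 = 4, so 4 days after Saturday is Wednesday.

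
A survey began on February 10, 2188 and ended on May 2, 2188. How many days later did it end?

February 2188: 29 − 10 = 19 days remain (2188 is a leap year, so February has 29 days).
Then March (31), April (30): 31 + 30 = 61 days.
May 1–2, 2188: 2 days.
Total: 19 + 61 + 2 = 82 days.

82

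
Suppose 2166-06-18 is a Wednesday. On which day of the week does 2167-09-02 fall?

Wednesday

June 2166: 30 − 18 = 12 days remain.
Then 14 full months totalling 427 days.
September 1–2, 2167: 2 days.
Total: 12 + 427 + 2 = 441 days.
441 is a multiple of 7, so 2167-09-02 falls on the same weekday: Wednesday.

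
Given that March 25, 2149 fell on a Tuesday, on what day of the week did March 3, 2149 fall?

Count forward from the earlier date (March 3, 2149) to the later (March 25, 2149):
Within March 2149: 25 − 3 = 22 days.
22 mod 7 = 1, so 1 day before Tuesday is Monday.

Monday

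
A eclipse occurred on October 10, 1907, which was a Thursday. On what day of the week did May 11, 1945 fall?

Friday

From October 10, 1907 to October 10, 1944: 37 years, of which 10 contain a Feb 29 — 27×365 + 10×366 = 13515 days.
October 1944: 31 − 10 = 21 days remain.
Then November (30), December (31), January (31), February 1945 (28), March (31), April (30): 30 + 31 + 31 + 28 + 31 + 30 = 181 days.
May 1–11, 1945: 11 days.
Residual: 213 days.
Total: 13728 days.
13728 mod 7 = 1, so 1 day after Thursday is Friday.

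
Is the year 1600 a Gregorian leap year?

1600 is a leap year (divisible by 400).

Yes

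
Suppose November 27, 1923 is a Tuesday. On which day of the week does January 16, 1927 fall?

November 27, 1923 → November 27, 1924: 366 days (1924 is a leap year).
November 27, 1924 → November 27, 1925: 365 days.
November 27, 1925 → November 27, 1926: 365 days.
November 1926: 30 − 27 = 3 days remain.
Then December (31): 31 days.
January 1–16, 1927: 16 days.
Residual: 50 days.
Total: 1146 days.
1146 mod 7 = 5, so 5 days after Tuesday is Sunday.

Sunday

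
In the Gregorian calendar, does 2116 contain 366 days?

2116 is a leap year.

Yes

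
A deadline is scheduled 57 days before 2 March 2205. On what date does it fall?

4 January 2205

Count 57 days before March 2, 2205:
January 2205: 31 − 4 = 27 days remain.
Then February 2205 (28): 28 days.
March 1–2, 2205: 2 days.
Total: 27 + 28 + 2 = 57 days.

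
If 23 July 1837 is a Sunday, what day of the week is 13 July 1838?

Day-of-year of July 23, 1837: 204.
Day-of-year of July 13, 1838: 194.
1837 has 365 days, so 365 − 204 = 161 days remain in 1837.
Total: 161 + 194 = 355 days.
355 mod 7 = 5, so 5 days after Sunday is Friday.

Friday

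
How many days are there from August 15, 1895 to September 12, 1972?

Day-of-year of August 15, 1895: 227.
Day-of-year of September 12, 1972: 256.
1895 has 365 days, so 365 − 227 = 138 days remain in 1895.
Full years 1896–1971: 58 common + 18 leap = 58×365 + 18×366 = 27758 days.
Total: 138 + 27758 + 256 = 28152 days.

28152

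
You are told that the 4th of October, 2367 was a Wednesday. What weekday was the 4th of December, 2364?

Friday

Count forward from the earlier date (December 4, 2364) to the later (October 4, 2367):
Day-of-year of December 4, 2364: 339.
Day-of-year of October 4, 2367: 277.
2364 has 366 days, so 366 − 339 = 27 days remain in 2364.
Full years: 2365: 365; 2366: 365. Sum = 730.
Total: 27 + 730 + 277 = 1034 days.
1034 mod 7 = 5, so 5 days before Wednesday is Friday.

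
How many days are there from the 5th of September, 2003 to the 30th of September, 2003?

Within September 2003: 30 − 5 = 25 days.

25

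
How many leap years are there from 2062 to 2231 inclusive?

40

Years divisible by 4: 2064, 2068, …, 2228 — 42 in all.
Of these, 2100, 2200 are divisible by 100 but not 400, so not leap.
Leap years: 42 − 2 = 40.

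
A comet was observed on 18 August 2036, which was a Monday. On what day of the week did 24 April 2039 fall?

Sunday

August 18, 2036 → August 18, 2037: 365 days.
August 18, 2037 → August 18, 2038: 365 days.
August 2038: 31 − 18 = 13 days remain.
Then September (30), October (31), November (30), December (31), January (31), February 2039 (28), March (31): 30 + 31 + 30 + 31 + 31 + 28 + 31 = 212 days.
April 1–24, 2039: 24 days.
Residual: 249 days.
Total: 979 days.
979 mod 7 = 6, so 6 days after Monday is Sunday.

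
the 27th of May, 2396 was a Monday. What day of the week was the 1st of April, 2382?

Count forward from the earlier date (April 1, 2382) to the later (May 27, 2396):
From April 1, 2382 to April 1, 2396: 14 years, of which 4 contain a Feb 29 — 10×365 + 4×366 = 5114 days.
April 2396: 30 − 1 = 29 days remain.
May 1–27, 2396: 27 days.
Residual: 56 days.
Total: 5170 days.
5170 mod 7 = 4, so 4 days before Monday is Thursday.

Thursday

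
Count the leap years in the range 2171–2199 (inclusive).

7

Years divisible by 4 in [2171, 2199]: 2172, 2176, 2180, 2184, 2188, 2192, 2196.
No century exceptions apply. Count: 7.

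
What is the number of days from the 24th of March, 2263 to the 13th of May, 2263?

50

March 2263: 31 − 24 = 7 days remain.
Then April (30): 30 days.
May 1–13, 2263: 13 days.
Total: 7 + 30 + 13 = 50 days.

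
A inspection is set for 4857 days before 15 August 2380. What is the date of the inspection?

29 April 2367

Count 4857 days before August 15, 2380:
From April 29, 2367 to April 29, 2380: 13 years, of which 4 contain a Feb 29 — 9×365 + 4×366 = 4749 days.
April 2380: 30 − 29 = 1 day remains.
Then May (31), June (30), July (31): 31 + 30 + 31 = 92 days.
August 1–15, 2380: 15 days.
Residual: 108 days.
Total: 4857 days.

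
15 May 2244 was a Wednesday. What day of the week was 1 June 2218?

Count forward from the earlier date (June 1, 2218) to the later (May 15, 2244):
From June 1, 2218 to June 1, 2243: 25 years, of which 6 contain a Feb 29 — 19×365 + 6×366 = 9131 days.
June 2243: 30 − 1 = 29 days remain.
Then 10 full months totalling 305 days.
May 1–15, 2244: 15 days.
Residual: 349 days.
Total: 9480 days.
9480 mod 7 = 2, so 2 days before Wednesday is Monday.

Monday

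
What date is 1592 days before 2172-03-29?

2167-11-19

Count 1592 days before March 29, 2172:
Day-of-year of November 19, 2167: 323.
Day-of-year of March 29, 2172: 89.
2167 has 365 days, so 365 − 323 = 42 days remain in 2167.
Full years: 2168: 366; 2169: 365; 2170: 365; 2171: 365. Sum = 1461.
Total: 42 + 1461 + 89 = 1592 days.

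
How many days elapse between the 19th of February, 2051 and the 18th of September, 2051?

211

February 2051: 28 − 19 = 9 days remain (2051 is not a leap year, so February has 28 days).
Then March (31), April (30), May (31), June (30), July (31), August (31): 31 + 30 + 31 + 30 + 31 + 31 = 184 days.
September 1–18, 2051: 18 days.
Total: 9 + 184 + 18 = 211 days.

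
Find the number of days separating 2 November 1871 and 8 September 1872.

November 1871: 30 − 2 = 28 days remain.
Then 9 full months totalling 275 days.
September 1–8, 1872: 8 days.
Total: 28 + 275 + 8 = 311 days.

311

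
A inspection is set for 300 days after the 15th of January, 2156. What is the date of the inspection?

the 10th of November, 2156

Count 300 days after January 15, 2156:
January 2156: 31 − 15 = 16 days remain.
Then 9 full months totalling 274 days.
November 1–10, 2156: 10 days.
Total: 16 + 274 + 10 = 300 days.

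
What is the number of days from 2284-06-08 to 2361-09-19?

28226

Day-of-year of June 8, 2284: 160.
Day-of-year of September 19, 2361: 262.
2284 has 366 days, so 366 − 160 = 206 days remain in 2284.
Full years 2285–2360: 58 common + 18 leap = 58×365 + 18×366 = 27758 days.
Total: 206 + 27758 + 262 = 28226 days.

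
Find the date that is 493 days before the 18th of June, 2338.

the 10th of February, 2337

Count 493 days before June 18, 2338:
February 10, 2337 → February 10, 2338: 365 days.
February 2338: 28 − 10 = 18 days remain (2338 is not a leap year, so February has 28 days).
Then March (31), April (30), May (31): 31 + 30 + 31 = 92 days.
June 1–18, 2338: 18 days.
Residual: 128 days.
Total: 493 days.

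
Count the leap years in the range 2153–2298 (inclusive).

Years divisible by 4: 2156, 2160, …, 2296 — 36 in all.
Of these, 2200 is divisible by 100 but not 400, so not leap.
Leap years: 36 − 1 = 35.

35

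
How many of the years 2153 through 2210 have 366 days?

13

Years divisible by 4: 2156, 2160, …, 2208 — 14 in all.
Of these, 2200 is divisible by 100 but not 400, so not leap.
Leap years: 14 − 1 = 13.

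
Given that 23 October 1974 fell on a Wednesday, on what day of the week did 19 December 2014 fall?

From October 23, 1974 to October 23, 2014: 40 years, of which 10 contain a Feb 29 — 30×365 + 10×366 = 14610 days.
(2000 is a leap year (divisible by 400).)
October 2014: 31 − 23 = 8 days remain.
Then November (30): 30 days.
December 1–19, 2014: 19 days.
Residual: 57 days.
Total: 14667 days.
14667 mod 7 = 2, so 2 days after Wednesday is Friday.

Friday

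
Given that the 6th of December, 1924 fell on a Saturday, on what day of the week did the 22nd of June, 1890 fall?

Count forward from the earlier date (June 22, 1890) to the later (December 6, 1924):
Day-of-year of June 22, 1890: 173.
Day-of-year of December 6, 1924: 341.
1890 has 365 days, so 365 − 173 = 192 days remain in 1890.
Full years 1891–1923: 26 common + 7 leap = 26×365 + 7×366 = 12052 days.
Total: 192 + 12052 + 341 = 12585 days.
12585 mod 7 = 6, so 6 days before Saturday is Sunday.

Sunday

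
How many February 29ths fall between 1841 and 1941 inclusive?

Years divisible by 4: 1844, 1848, …, 1940 — 25 in all.
Of these, 1900 is divisible by 100 but not 400, so not leap.
Leap years: 25 − 1 = 24.

24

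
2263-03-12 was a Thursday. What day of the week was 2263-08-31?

Monday

March 2263: 31 − 12 = 19 days remain.
Then April (30), May (31), June (30), July (31): 30 + 31 + 30 + 31 = 122 days.
August 1–31, 2263: 31 days.
Total: 19 + 122 + 31 = 172 days.
172 mod 7 = 4, so 4 days after Thursday is Monday.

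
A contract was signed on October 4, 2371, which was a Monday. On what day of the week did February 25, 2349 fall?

Friday

Count forward from the earlier date (February 25, 2349) to the later (October 4, 2371):
From February 25, 2349 to February 25, 2371: 22 years, of which 5 contain a Feb 29 — 17×365 + 5×366 = 8035 days.
February 2371: 28 − 25 = 3 days remain (2371 is not a leap year, so February has 28 days).
Then March (31), April (30), May (31), June (30), July (31), August (31), September (30): 31 + 30 + 31 + 30 + 31 + 31 + 30 = 214 days.
October 1–4, 2371: 4 days.
Residual: 221 days.
Total: 8256 days.
8256 mod 7 = 3, so 3 days before Monday is Friday.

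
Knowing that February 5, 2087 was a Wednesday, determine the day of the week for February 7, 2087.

Friday

Within February 2087: 7 − 5 = 2 days.
2 mod 7 = 2, so 2 days after Wednesday is Friday.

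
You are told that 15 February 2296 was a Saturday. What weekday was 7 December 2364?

Monday

Day-of-year of February 15, 2296: 46.
Day-of-year of December 7, 2364: 342.
2296 has 366 days, so 366 − 46 = 320 days remain in 2296.
Full years 2297–2363: 52 common + 15 leap = 52×365 + 15×366 = 24470 days.
Total: 320 + 24470 + 342 = 25132 days.
25132 mod 7 = 2, so 2 days after Saturday is Monday.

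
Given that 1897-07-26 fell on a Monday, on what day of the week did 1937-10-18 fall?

From July 26, 1897 to July 26, 1937: 40 years, of which 9 contain a Feb 29 — 31×365 + 9×366 = 14609 days.
(1900 is not a leap year (divisible by 100 but not 400).)
July 1937: 31 − 26 = 5 days remain.
Then August (31), September (30): 31 + 30 = 61 days.
October 1–18, 1937: 18 days.
Residual: 84 days.
Total: 14693 days.
14693 is a multiple of 7, so 1937-10-18 falls on the same weekday: Monday.

Monday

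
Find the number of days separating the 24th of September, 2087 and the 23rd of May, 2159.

Day-of-year of September 24, 2087: 267.
Day-of-year of May 23, 2159: 143.
2087 has 365 days, so 365 − 267 = 98 days remain in 2087.
Full years 2088–2158: 54 common + 17 leap = 54×365 + 17×366 = 25932 days.
Total: 98 + 25932 + 143 = 26173 days.

26173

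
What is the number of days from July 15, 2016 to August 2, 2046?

10975

From July 15, 2016 to July 15, 2046: 30 years, of which 7 contain a Feb 29 — 23×365 + 7×366 = 10957 days.
July 2046: 31 − 15 = 16 days remain.
August 1–2, 2046: 2 days.
Residual: 18 days.
Total: 10975 days.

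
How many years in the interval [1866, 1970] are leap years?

25

Years divisible by 4: 1868, 1872, …, 1968 — 26 in all.
Of these, 1900 is divisible by 100 but not 400, so not leap.
Leap years: 26 − 1 = 25.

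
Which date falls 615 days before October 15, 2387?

February 7, 2386

Count 615 days before October 15, 2387:
Day-of-year of February 7, 2386: 38.
Day-of-year of October 15, 2387: 288.
2386 has 365 days, so 365 − 38 = 327 days remain in 2386.
Total: 327 + 288 = 615 days.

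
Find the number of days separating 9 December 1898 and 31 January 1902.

1148

Day-of-year of December 9, 1898: 343.
Day-of-year of January 31, 1902: 31.
1898 has 365 days, so 365 − 343 = 22 days remain in 1898.
Full years: 1899: 365; 1900: 365; 1901: 365. Sum = 1095.
Total: 22 + 1095 + 31 = 1148 days.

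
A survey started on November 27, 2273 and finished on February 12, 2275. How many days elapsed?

442

November 27, 2273 → November 27, 2274: 365 days.
November 2274: 30 − 27 = 3 days remain.
Then December (31), January (31): 31 + 31 = 62 days.
February 1–12, 2275: 12 days (2275 is not a leap year).
Residual: 77 days.
Total: 442 days.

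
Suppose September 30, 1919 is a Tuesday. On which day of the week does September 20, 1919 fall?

Saturday

Count forward from the earlier date (September 20, 1919) to the later (September 30, 1919):
Within September 1919: 30 − 20 = 10 days.
10 mod 7 = 3, so 3 days before Tuesday is Saturday.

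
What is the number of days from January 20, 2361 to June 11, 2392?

11465

Day-of-year of January 20, 2361: 20.
Day-of-year of June 11, 2392: 163.
2361 has 365 days, so 365 − 20 = 345 days remain in 2361.
Full years 2362–2391: 23 common + 7 leap = 23×365 + 7×366 = 10957 days.
Total: 345 + 10957 + 163 = 11465 days.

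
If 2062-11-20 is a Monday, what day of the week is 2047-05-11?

Count forward from the earlier date (May 11, 2047) to the later (November 20, 2062):
Day-of-year of May 11, 2047: 131.
Day-of-year of November 20, 2062: 324.
2047 has 365 days, so 365 − 131 = 234 days remain in 2047.
Full years 2048–2061: 10 common + 4 leap = 10×365 + 4×366 = 5114 days.
Total: 234 + 5114 + 324 = 5672 days.
5672 mod 7 = 2, so 2 days before Monday is Saturday.

Saturday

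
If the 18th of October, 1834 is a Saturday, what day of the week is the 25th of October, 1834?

Saturday

Within October 1834: 25 − 18 = 7 days.
7 is a multiple of 7, so the 25th of October, 1834 falls on the same weekday: Saturday.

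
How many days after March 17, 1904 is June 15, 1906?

820

March 17, 1904 → March 17, 1905: 365 days.
March 17, 1905 → March 17, 1906: 365 days.
March 1906: 31 − 17 = 14 days remain.
Then April (30), May (31): 30 + 31 = 61 days.
June 1–15, 1906: 15 days.
Residual: 90 days.
Total: 820 days.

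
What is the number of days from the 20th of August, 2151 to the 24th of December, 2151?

126

August 2151: 31 − 20 = 11 days remain.
Then September (30), October (31), November (30): 30 + 31 + 30 = 91 days.
December 1–24, 2151: 24 days.
Total: 11 + 91 + 24 = 126 days.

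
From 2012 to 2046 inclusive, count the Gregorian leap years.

Years divisible by 4 in [2012, 2046]: 2012, 2016, 2020, 2024, 2028, 2032, 2036, 2040, 2044.
No century exceptions apply. Count: 9.

9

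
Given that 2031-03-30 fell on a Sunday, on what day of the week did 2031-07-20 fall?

March 2031: 31 − 30 = 1 day remains.
Then April (30), May (31), June (30): 30 + 31 + 30 = 91 days.
July 1–20, 2031: 20 days.
Total: 1 + 91 + 20 = 112 days.
112 is a multiple of 7, so 2031-07-20 falls on the same weekday: Sunday.

Sunday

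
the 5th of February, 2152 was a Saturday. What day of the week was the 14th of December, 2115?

Saturday

Count forward from the earlier date (December 14, 2115) to the later (February 5, 2152):
Day-of-year of December 14, 2115: 348.
Day-of-year of February 5, 2152: 36.
2115 has 365 days, so 365 − 348 = 17 days remain in 2115.
Full years 2116–2151: 27 common + 9 leap = 27×365 + 9×366 = 13149 days.
Total: 17 + 13149 + 36 = 13202 days.
13202 is a multiple of 7, so the 14th of December, 2115 falls on the same weekday: Saturday.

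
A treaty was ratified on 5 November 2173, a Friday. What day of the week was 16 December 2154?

Monday

Count forward from the earlier date (December 16, 2154) to the later (November 5, 2173):
From December 16, 2154 to December 16, 2172: 18 years, of which 5 contain a Feb 29 — 13×365 + 5×366 = 6575 days.
December 2172: 31 − 16 = 15 days remain.
Then 10 full months totalling 304 days.
November 1–5, 2173: 5 days.
Residual: 324 days.
Total: 6899 days.
6899 mod 7 = 4, so 4 days before Friday is Monday.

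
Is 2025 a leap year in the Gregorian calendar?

2025 is not a leap year.

No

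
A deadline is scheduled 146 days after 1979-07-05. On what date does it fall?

1979-11-28

Count 146 days after July 5, 1979:
July 1979: 31 − 5 = 26 days remain.
Then August (31), September (30), October (31): 31 + 30 + 31 = 92 days.
November 1–28, 1979: 28 days.
Total: 26 + 92 + 28 = 146 days.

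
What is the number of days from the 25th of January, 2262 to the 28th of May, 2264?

January 2262: 31 − 25 = 6 days remain.
Then 27 full months totalling 820 days.
May 1–28, 2264: 28 days.
Total: 6 + 820 + 28 = 854 days.

854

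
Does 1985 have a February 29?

1985 is not a leap year.

No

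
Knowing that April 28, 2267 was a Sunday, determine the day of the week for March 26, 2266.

Count forward from the earlier date (March 26, 2266) to the later (April 28, 2267):
Day-of-year of March 26, 2266: 85.
Day-of-year of April 28, 2267: 118.
2266 has 365 days, so 365 − 85 = 280 days remain in 2266.
Total: 280 + 118 = 398 days.
398 mod 7 = 6, so 6 days before Sunday is Monday.

Monday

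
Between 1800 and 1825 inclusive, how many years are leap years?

Years divisible by 4 in [1800, 1825]: 1800, 1804, 1808, 1812, 1816, 1820, 1824.
Of these, 1800 is divisible by 100 but not 400, so not leap.
Leap years: 7 − 1 = 6.

6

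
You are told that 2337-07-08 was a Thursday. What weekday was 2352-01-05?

From July 8, 2337 to July 8, 2351: 14 years, of which 3 contain a Feb 29 — 11×365 + 3×366 = 5113 days.
July 2351: 31 − 8 = 23 days remain.
Then August (31), September (30), October (31), November (30), December (31): 31 + 30 + 31 + 30 + 31 = 153 days.
January 1–5, 2352: 5 days.
Residual: 181 days.
Total: 5294 days.
5294 mod 7 = 2, so 2 days after Thursday is Saturday.

Saturday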